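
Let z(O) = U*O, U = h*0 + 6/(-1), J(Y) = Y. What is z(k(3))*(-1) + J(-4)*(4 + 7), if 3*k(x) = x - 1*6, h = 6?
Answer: -50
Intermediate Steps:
k(x) = -2 + x/3 (k(x) = (x - 1*6)/3 = (x - 6)/3 = (-6 + x)/3 = -2 + x/3)
U = -6 (U = 6*0 + 6/(-1) = 0 + 6*(-1) = 0 - 6 = -6)
z(O) = -6*O
z(k(3))*(-1) + J(-4)*(4 + 7) = -6*(-2 + (1/3)*3)*(-1) - 4*(4 + 7) = -6*(-2 + 1)*(-1) - 4*11 = -6*(-1)*(-1) - 44 = 6*(-1) - 44 = -6 - 44 = -50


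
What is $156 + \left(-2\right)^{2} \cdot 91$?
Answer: $520$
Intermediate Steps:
$156 + \left(-2\right)^{2} \cdot 91 = 156 + 4 \cdot 91 = 156 + 364 = 520$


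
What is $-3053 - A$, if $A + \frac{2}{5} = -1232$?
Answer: $- \frac{9103}{5} \approx -1820.6$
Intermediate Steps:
$A = - \frac{6162}{5}$ ($A = - \frac{2}{5} - 1232 = - \frac{6162}{5} \approx -1232.4$)
$-3053 - A = -3053 - - \frac{6162}{5} = -3053 + \frac{6162}{5} = - \frac{9103}{5}$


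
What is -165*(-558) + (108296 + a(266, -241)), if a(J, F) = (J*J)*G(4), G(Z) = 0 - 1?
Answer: 129610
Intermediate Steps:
G(Z) = -1
a(J, F) = -J**2 (a(J, F) = (J*J)*(-1) = J**2*(-1) = -J**2)
-165*(-558) + (108296 + a(266, -241)) = -165*(-558) + (108296 - 1*266**2) = 92070 + (108296 - 1*70756) = 92070 + (108296 - 70756) = 92070 + 37540 = 129610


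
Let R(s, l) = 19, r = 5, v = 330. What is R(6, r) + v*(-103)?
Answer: -33971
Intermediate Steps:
R(6, r) + v*(-103) = 19 + 330*(-103) = 19 - 33990 = -33971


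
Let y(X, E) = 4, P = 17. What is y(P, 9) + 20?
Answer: 24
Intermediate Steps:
y(P, 9) + 20 = 4 + 20 = 24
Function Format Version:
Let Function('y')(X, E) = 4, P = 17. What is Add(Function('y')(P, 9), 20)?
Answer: 24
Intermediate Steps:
Add(Function('y')(P, 9), 20) = Add(4, 20) = 24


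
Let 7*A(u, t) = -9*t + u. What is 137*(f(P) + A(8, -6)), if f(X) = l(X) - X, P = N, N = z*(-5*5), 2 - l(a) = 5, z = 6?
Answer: 149467/7 ≈ 21352.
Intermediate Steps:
A(u, t) = -9*t/7 + u/7 (A(u, t) = (-9*t + u)/7 = (u - 9*t)/7 = -9*t/7 + u/7)
l(a) = -3 (l(a) = 2 - 1*5 = 2 - 5 = -3)
N = -150 (N = 6*(-5*5) = 6*(-25) = -150)
P = -150
f(X) = -3 - X
137*(f(P) + A(8, -6)) = 137*((-3 - 1*(-150)) + (-9/7*(-6) + (1/7)*8)) = 137*((-3 + 150) + (54/7 + 8/7)) = 137*(147 + 62/7) = 137*(1091/7) = 149467/7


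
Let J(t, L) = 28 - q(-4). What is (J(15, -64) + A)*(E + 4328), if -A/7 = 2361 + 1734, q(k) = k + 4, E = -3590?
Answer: -21134106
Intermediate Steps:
q(k) = 4 + k
A = -28665 (A = -7*(2361 + 1734) = -7*4095 = -28665)
J(t, L) = 28 (J(t, L) = 28 - (4 - 4) = 28 - 1*0 = 28 + 0 = 28)
(J(15, -64) + A)*(E + 4328) = (28 - 28665)*(-3590 + 4328) = -28637*738 = -21134106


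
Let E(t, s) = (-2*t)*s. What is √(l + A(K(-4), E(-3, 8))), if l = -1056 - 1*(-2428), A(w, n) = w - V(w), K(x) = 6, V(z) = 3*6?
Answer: 4*√85 ≈ 36.878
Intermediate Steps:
V(z) = 18
E(t, s) = -2*s*t
A(w, n) = -18 + w (A(w, n) = w - 1*18 = w - 18 = -18 + w)
l = 1372 (l = -1056 + 2428 = 1372)
√(l + A(K(-4), E(-3, 8))) = √(1372 + (-18 + 6)) = √(1372 - 12) = √1360 = 4*√85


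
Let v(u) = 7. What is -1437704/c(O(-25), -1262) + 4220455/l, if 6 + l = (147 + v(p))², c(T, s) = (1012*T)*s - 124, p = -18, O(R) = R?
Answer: 6735930410737/37851208298 ≈ 177.96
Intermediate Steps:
c(T, s) = -124 + 1012*T*s (c(T, s) = 1012*T*s - 124 = -124 + 1012*T*s)
l = 23710 (l = -6 + (147 + 7)² = -6 + 154² = -6 + 23716 = 23710)
-1437704/c(O(-25), -1262) + 4220455/l = -1437704/(-124 + 1012*(-25)*(-1262)) + 4220455/23710 = -1437704/(-124 + 31928600) + 4220455*(1/23710) = -1437704/31928476 + 844091/4742 = -1437704*1/31928476 + 844091/4742 = -359426/7982119 + 844091/4742 = 6735930410737/37851208298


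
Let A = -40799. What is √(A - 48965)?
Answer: 2*I*√22441 ≈ 299.61*I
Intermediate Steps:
√(A - 48965) = √(-40799 - 48965) = √(-89764) = 2*I*√22441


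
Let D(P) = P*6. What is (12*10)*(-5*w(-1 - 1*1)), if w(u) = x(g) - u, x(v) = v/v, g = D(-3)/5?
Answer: -1800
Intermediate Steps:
D(P) = 6*P
g = -18/5 (g = (6*(-3))/5 = -18*1/5 = -18/5 ≈ -3.6000)
x(v) = 1
w(u) = 1 - u
(12*10)*(-5*w(-1 - 1*1)) = (12*10)*(-5*(1 - (-1 - 1*1))) = 120*(-5*(1 - (-1 - 1))) = 120*(-5*(1 - 1*(-2))) = 120*(-5*(1 + 2)) = 120*(-5*3) = 120*(-15) = -1800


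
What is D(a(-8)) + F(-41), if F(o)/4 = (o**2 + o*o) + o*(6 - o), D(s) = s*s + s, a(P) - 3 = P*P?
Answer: 10296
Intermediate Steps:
a(P) = 3 + P**2 (a(P) = 3 + P*P = 3 + P**2)
D(s) = s + s**2 (D(s) = s**2 + s = s + s**2)
F(o) = 8*o**2 + 4*o*(6 - o) (F(o) = 4*((o**2 + o*o) + o*(6 - o)) = 4*((o**2 + o**2) + o*(6 - o)) = 4*(2*o**2 + o*(6 - o)) = 8*o**2 + 4*o*(6 - o))
D(a(-8)) + F(-41) = (3 + (-8)**2)*(1 + (3 + (-8)**2)) + 4*(-41)*(6 - 41) = (3 + 64)*(1 + (3 + 64)) + 4*(-41)*(-35) = 67*(1 + 67) + 5740 = 67*68 + 5740 = 4556 + 5740 = 10296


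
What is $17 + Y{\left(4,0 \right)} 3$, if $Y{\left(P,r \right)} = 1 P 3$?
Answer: $53$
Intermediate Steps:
$Y{\left(P,r \right)} = 3 P$ ($Y{\left(P,r \right)} = P 3 = 3 P$)
$17 + Y{\left(4,0 \right)} 3 = 17 + 3 \cdot 4 \cdot 3 = 17 + 12 \cdot 3 = 17 + 36 = 53$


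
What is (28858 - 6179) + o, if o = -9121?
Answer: 13558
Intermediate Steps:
(28858 - 6179) + o = (28858 - 6179) - 9121 = 22679 - 9121 = 13558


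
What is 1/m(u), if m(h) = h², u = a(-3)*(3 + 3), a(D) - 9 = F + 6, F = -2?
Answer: 1/6084 ≈ 0.00016437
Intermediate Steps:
a(D) = 13 (a(D) = 9 + (-2 + 6) = 9 + 4 = 13)
u = 78 (u = 13*(3 + 3) = 13*6 = 78)
1/m(u) = 1/(78²) = 1/6084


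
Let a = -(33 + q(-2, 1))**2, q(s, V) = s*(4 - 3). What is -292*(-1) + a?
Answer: -669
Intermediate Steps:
q(s, V) = s (q(s, V) = s*1 = s)
a = -961 (a = -(33 - 2)**2 = -1*31**2 = -1*961 = -961)
-292*(-1) + a = -292*(-1) - 961 = 292 - 961 = -669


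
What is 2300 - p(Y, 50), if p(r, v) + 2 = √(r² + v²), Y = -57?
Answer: 2302 - √5749 ≈ 2226.2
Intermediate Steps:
p(r, v) = -2 + √(r² + v²)
2300 - p(Y, 50) = 2300 - (-2 + √((-57)² + 50²)) = 2300 - (-2 + √(3249 + 2500)) = 2300 - (-2 + √5749) = 2300 + (2 - √5749) = 2302 - √5749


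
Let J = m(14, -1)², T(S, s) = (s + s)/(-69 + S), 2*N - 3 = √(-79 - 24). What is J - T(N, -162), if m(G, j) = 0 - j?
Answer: (√103 - 513*I)/(√103 + 135*I) ≈ -3.773 - 0.35882*I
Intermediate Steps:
N = 3/2 + I*√103/2 (N = 3/2 + √(-79 - 24)/2 = 3/2 + √(-103)/2 = 3/2 + (I*√103)/2 = 3/2 + I*√103/2 ≈ 1.5 + 5.0744*I)
m(G, j) = -j
T(S, s) = 2*s/(-69 + S) (T(S, s) = (2*s)/(-69 + S) = 2*s/(-69 + S))
J = 1 (J = (-1*(-1))² = 1² = 1)
J - T(N, -162) = 1 - 2*(-162)/(-69 + (3/2 + I*√103/2)) = 1 - 2*(-162)/(-135/2 + I*√103/2) = 1 - (-324)/(-135/2 + I*√103/2) = 1 + 324/(-135/2 + I*√103/2)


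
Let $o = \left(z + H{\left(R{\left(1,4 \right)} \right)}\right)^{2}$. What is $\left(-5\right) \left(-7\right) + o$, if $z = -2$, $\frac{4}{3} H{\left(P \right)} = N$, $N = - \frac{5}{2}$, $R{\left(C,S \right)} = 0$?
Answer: $\frac{3201}{64} \approx 50.016$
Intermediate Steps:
$N = - \frac{5}{2}$ ($N = \left(-5\right) \frac{1}{2} = - \frac{5}{2} \approx -2.5$)
$H{\left(P \right)} = - \frac{15}{8}$ ($H{\left(P \right)} = \frac{3}{4} \left(- \frac{5}{2}\right) = - \frac{15}{8}$)
$o = \frac{961}{64}$ ($o = \left(-2 - \frac{15}{8}\right)^{2} = \left(- \frac{31}{8}\right)^{2} = \frac{961}{64} \approx 15.016$)
$\left(-5\right) \left(-7\right) + o = \left(-5\right) \left(-7\right) + \frac{961}{64} = 35 + \frac{961}{64} = \frac{3201}{64}$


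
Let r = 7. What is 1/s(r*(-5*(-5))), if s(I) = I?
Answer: 1/175 ≈ 0.0057143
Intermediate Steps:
1/s(r*(-5*(-5))) = 1/(7*(-5*(-5))) = 1/(7*25) = 1/175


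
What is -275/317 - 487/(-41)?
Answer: 143104/12997 ≈ 11.011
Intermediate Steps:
-275/317 - 487/(-41) = -275*1/317 - 487*(-1/41) = -275/317 + 487/41 = 143104/12997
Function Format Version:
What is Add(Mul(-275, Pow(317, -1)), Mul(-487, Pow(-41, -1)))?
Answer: Rational(143104, 12997) ≈ 11.011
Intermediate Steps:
Add(Mul(-275, Pow(317, -1)), Mul(-487, Pow(-41, -1))) = Add(Mul(-275, Rational(1, 317)), Mul(-487, Rational(-1, 41))) = Add(Rational(-275, 317), Rational(487, 41)) = Rational(143104, 12997)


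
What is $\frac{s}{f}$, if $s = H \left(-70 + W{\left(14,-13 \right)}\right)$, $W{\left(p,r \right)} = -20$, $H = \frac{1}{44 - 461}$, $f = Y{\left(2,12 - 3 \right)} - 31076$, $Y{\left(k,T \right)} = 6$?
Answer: $- \frac{3}{431873} \approx -6.9465 \cdot 10^{-6}$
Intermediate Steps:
$f = -31070$ ($f = 6 - 31076 = -31070$)
$H = - \frac{1}{417}$ ($H = \frac{1}{-417} = - \frac{1}{417} \approx -0.0023981$)
$s = \frac{30}{139}$ ($s = - \frac{-70 - 20}{417} = \left(- \frac{1}{417}\right) \left(-90\right) = \frac{30}{139} \approx 0.21583$)
$\frac{s}{f} = \frac{30}{139 \left(-31070\right)} = \frac{30}{139} \left(- \frac{1}{31070}\right) = - \frac{3}{431873}$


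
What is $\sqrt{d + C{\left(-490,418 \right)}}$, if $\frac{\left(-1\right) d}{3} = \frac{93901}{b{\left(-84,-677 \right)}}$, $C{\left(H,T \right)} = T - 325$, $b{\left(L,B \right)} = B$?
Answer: $\frac{6 \sqrt{6481598}}{677} \approx 22.563$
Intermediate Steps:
$C{\left(H,T \right)} = -325 + T$
$d = \frac{281703}{677}$ ($d = - 3 \frac{93901}{-677} = - 3 \cdot 93901 \left(- \frac{1}{677}\right) = \left(-3\right) \left(- \frac{93901}{677}\right) = \frac{281703}{677} \approx 416.1$)
$\sqrt{d + C{\left(-490,418 \right)}} = \sqrt{\frac{281703}{677} + \left(-325 + 418\right)} = \sqrt{\frac{281703}{677} + 93} = \sqrt{\frac{344664}{677}} = \frac{6 \sqrt{6481598}}{677}$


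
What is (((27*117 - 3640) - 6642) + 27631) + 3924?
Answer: 24432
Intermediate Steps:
(((27*117 - 3640) - 6642) + 27631) + 3924 = (((3159 - 3640) - 6642) + 27631) + 3924 = ((-481 - 6642) + 27631) + 3924 = (-7123 + 27631) + 3924 = 20508 + 3924 = 24432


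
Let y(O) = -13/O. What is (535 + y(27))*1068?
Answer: 5137792/9 ≈ 5.7087e+5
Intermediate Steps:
(535 + y(27))*1068 = (535 - 13/27)*1068 = (14432/27)*1068 = 5137792/9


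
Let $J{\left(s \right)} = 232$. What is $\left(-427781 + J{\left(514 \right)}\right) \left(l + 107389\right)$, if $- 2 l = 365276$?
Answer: $32172634701$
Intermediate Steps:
$l = -182638$ ($l = \left(- \frac{1}{2}\right) 365276 = -182638$)
$\left(-427781 + J{\left(514 \right)}\right) \left(l + 107389\right) = \left(-427781 + 232\right) \left(-182638 + 107389\right) = \left(-427549\right) \left(-75249\right) = 32172634701$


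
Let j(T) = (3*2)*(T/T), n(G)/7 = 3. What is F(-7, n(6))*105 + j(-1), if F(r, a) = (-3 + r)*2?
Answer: -2094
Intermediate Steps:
n(G) = 21 (n(G) = 7*3 = 21)
j(T) = 6 (j(T) = 6*1 = 6)
F(r, a) = -6 + 2*r
F(-7, n(6))*105 + j(-1) = (-6 + 2*(-7))*105 + 6 = (-6 - 14)*105 + 6 = -20*105 + 6 = -2100 + 6 = -2094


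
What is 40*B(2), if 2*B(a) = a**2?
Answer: 80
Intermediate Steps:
B(a) = a**2/2
40*B(2) = 40*((1/2)*2**2) = 40*((1/2)*4) = 40*2 = 80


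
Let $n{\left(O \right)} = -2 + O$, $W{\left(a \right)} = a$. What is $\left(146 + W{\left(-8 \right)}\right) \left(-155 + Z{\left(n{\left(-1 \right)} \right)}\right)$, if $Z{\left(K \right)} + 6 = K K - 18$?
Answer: $-23460$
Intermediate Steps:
$Z{\left(K \right)} = -24 + K^{2}$ ($Z{\left(K \right)} = -6 + \left(K K - 18\right) = -6 + \left(K^{2} - 18\right) = -6 + \left(-18 + K^{2}\right) = -24 + K^{2}$)
$\left(146 + W{\left(-8 \right)}\right) \left(-155 + Z{\left(n{\left(-1 \right)} \right)}\right) = \left(146 - 8\right) \left(-155 - \left(24 - \left(-2 - 1\right)^{2}\right)\right) = 138 \left(-155 - \left(24 - \left(-3\right)^{2}\right)\right) = 138 \left(-155 + \left(-24 + 9\right)\right) = 138 \left(-155 - 15\right) = 138 \left(-170\right) = -23460$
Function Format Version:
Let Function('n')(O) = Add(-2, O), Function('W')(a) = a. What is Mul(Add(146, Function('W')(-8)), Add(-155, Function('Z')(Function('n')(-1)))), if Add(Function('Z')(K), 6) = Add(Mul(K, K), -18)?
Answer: -23460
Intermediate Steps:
Function('Z')(K) = Add(-24, Pow(K, 2)) (Function('Z')(K) = Add(-6, Add(Mul(K, K), -18)) = Add(-6, Add(Pow(K, 2), -18)) = Add(-6, Add(-18, Pow(K, 2))) = Add(-24, Pow(K, 2)))
Mul(Add(146, Function('W')(-8)), Add(-155, Function('Z')(Function('n')(-1)))) = Mul(Add(146, -8), Add(-155, Add(-24, Pow(Add(-2, -1), 2)))) = Mul(138, Add(-155, Add(-24, Pow(-3, 2)))) = Mul(138, Add(-155, Add(-24, 9))) = Mul(138, Add(-155, -15)) = Mul(138, -170) = -23460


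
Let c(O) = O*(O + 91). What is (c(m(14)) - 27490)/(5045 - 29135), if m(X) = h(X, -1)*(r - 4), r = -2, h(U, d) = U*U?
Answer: -124847/2409 ≈ -51.825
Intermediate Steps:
h(U, d) = U²
m(X) = -6*X² (m(X) = X²*(-2 - 4) = X²*(-6) = -6*X²)
c(O) = O*(91 + O)
(c(m(14)) - 27490)/(5045 - 29135) = ((-6*14²)*(91 - 6*14²) - 27490)/(5045 - 29135) = ((-6*196)*(91 - 6*196) - 27490)/(-24090) = (-1176*(91 - 1176) - 27490)*(-1/24090) = (-1176*(-1085) - 27490)*(-1/24090) = (1275960 - 27490)*(-1/24090) = 1248470*(-1/24090) = -124847/2409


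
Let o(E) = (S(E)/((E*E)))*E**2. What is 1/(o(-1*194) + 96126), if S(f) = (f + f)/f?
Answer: 1/96128 ≈ 1.0403e-5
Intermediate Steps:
S(f) = 2 (S(f) = (2*f)/f = 2)
o(E) = 2 (o(E) = (2/((E*E)))*E**2 = (2/(E**2))*E**2 = (2/E**2)*E**2 = 2)
1/(o(-1*194) + 96126) = 1/(2 + 96126) = 1/96128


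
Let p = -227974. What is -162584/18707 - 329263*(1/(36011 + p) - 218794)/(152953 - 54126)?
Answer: 6991866246207585407/9591699467311 ≈ 7.2895e+5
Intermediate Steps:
-162584/18707 - 329263*(1/(36011 + p) - 218794)/(152953 - 54126) = -162584/18707 - 329263*(1/(36011 - 227974) - 218794)/(152953 - 54126) = -162584*1/18707 - 329263/(98827/(1/(-191963) - 218794)) = -162584/18707 - 329263/(98827/(-1/191963 - 218794)) = -162584/18707 - 329263/(98827/(-42000352623/191963)) = -162584/18707 - 329263/(98827*(-191963/42000352623)) = -162584/18707 - 329263/(-18971127401/42000352623) = -162584/18707 - 329263*(-42000352623/18971127401) = -162584/18707 + 373761137992077/512733173 = 6991866246207585407/9591699467311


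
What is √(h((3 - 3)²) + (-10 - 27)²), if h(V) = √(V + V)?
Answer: 37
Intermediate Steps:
h(V) = √2*√V (h(V) = √(2*V) = √2*√V)
√(h((3 - 3)²) + (-10 - 27)²) = √(√2*√((3 - 3)²) + (-10 - 27)²) = √(√2*√(0²) + (-37)²) = √(√2*√0 + 1369) = √(√2*0 + 1369) = √(0 + 1369) = √1369 = 37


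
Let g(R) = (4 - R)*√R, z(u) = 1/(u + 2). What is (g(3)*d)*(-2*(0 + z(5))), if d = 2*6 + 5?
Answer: -34*√3/7 ≈ -8.4128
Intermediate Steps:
z(u) = 1/(2 + u)
g(R) = √R*(4 - R)
d = 17 (d = 12 + 5 = 17)
(g(3)*d)*(-2*(0 + z(5))) = ((√3*(4 - 1*3))*17)*(-2*(0 + 1/(2 + 5))) = ((√3*(4 - 3))*17)*(-2*(0 + 1/7)) = ((√3*1)*17)*(-2*(0 + ⅐)) = (√3*17)*(-2*⅐) = (17*√3)*(-2/7) = -34*√3/7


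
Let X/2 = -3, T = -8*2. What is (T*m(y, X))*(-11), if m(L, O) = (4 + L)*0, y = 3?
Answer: 0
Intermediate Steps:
T = -16
X = -6 (X = 2*(-3) = -6)
m(L, O) = 0
(T*m(y, X))*(-11) = -16*0*(-11) = 0*(-11) = 0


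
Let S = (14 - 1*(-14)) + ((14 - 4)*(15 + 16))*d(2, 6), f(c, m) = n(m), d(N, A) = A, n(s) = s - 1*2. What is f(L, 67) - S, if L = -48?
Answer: -1823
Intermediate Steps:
n(s) = -2 + s (n(s) = s - 2 = -2 + s)
f(c, m) = -2 + m
S = 1888 (S = (14 - 1*(-14)) + ((14 - 4)*(15 + 16))*6 = (14 + 14) + (10*31)*6 = 28 + 310*6 = 28 + 1860 = 1888)
f(L, 67) - S = (-2 + 67) - 1*1888 = 65 - 1888 = -1823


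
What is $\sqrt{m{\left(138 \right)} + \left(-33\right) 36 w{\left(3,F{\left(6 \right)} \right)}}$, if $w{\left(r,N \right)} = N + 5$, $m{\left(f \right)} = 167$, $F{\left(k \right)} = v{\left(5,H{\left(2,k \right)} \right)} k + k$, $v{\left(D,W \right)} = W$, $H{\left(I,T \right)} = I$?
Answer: $i \sqrt{27157} \approx 164.79 i$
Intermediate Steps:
$F{\left(k \right)} = 3 k$ ($F{\left(k \right)} = 2 k + k = 3 k$)
$w{\left(r,N \right)} = 5 + N$
$\sqrt{m{\left(138 \right)} + \left(-33\right) 36 w{\left(3,F{\left(6 \right)} \right)}} = \sqrt{167 + \left(-33\right) 36 \left(5 + 3 \cdot 6\right)} = \sqrt{167 - 1188 \left(5 + 18\right)} = \sqrt{167 - 27324} = \sqrt{-27157} = i \sqrt{27157}$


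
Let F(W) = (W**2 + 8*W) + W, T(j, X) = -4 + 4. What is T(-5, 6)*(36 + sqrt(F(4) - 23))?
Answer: 0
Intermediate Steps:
T(j, X) = 0
F(W) = W**2 + 9*W
T(-5, 6)*(36 + sqrt(F(4) - 23)) = 0*(36 + sqrt(4*(9 + 4) - 23)) = 0*(36 + sqrt(4*13 - 23)) = 0*(36 + sqrt(52 - 23)) = 0*(36 + sqrt(29)) = 0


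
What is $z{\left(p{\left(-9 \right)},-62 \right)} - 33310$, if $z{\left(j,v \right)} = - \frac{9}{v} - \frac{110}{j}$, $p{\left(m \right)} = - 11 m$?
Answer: $- \frac{18587519}{558} \approx -33311.0$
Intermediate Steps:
$z{\left(j,v \right)} = - \frac{110}{j} - \frac{9}{v}$
$z{\left(p{\left(-9 \right)},-62 \right)} - 33310 = \left(- \frac{110}{\left(-11\right) \left(-9\right)} - \frac{9}{-62}\right) - 33310 = \left(- \frac{110}{99} - - \frac{9}{62}\right) - 33310 = \left(\left(-110\right) \frac{1}{99} + \frac{9}{62}\right) - 33310 = \left(- \frac{10}{9} + \frac{9}{62}\right) - 33310 = - \frac{539}{558} - 33310 = - \frac{18587519}{558}$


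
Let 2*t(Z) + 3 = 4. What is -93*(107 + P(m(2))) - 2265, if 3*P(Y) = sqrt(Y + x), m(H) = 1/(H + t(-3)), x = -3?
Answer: -12216 - 31*I*sqrt(65)/5 ≈ -12216.0 - 49.986*I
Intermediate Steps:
t(Z) = 1/2 (t(Z) = -3/2 + (1/2)*4 = -3/2 + 2 = 1/2)
m(H) = 1/(1/2 + H) (m(H) = 1/(H + 1/2) = 1/(1/2 + H))
P(Y) = sqrt(-3 + Y)/3 (P(Y) = sqrt(Y - 3)/3 = sqrt(-3 + Y)/3)
-93*(107 + P(m(2))) - 2265 = -93*(107 + sqrt(-3 + 2/(1 + 2*2))/3) - 2265 = -93*(107 + sqrt(-3 + 2/(1 + 4))/3) - 2265 = -93*(107 + sqrt(-3 + 2/5)/3) - 2265 = -93*(107 + sqrt(-13/5)/3) - 2265 = -93*(107 + (I*sqrt(65)/5)/3) - 2265 = -93*(107 + I*sqrt(65)/15) - 2265 = (-9951 - 31*I*sqrt(65)/5) - 2265 = -12216 - 31*I*sqrt(65)/5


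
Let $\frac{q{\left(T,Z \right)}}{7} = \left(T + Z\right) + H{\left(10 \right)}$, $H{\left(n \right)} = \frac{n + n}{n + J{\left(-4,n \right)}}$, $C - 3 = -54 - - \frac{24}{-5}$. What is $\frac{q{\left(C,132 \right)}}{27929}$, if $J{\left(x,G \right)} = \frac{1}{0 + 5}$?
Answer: $\frac{139517}{7121895} \approx 0.01959$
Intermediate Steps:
$J{\left(x,G \right)} = \frac{1}{5}$
$C = - \frac{279}{5}$ ($C = 3 - \left(54 - \frac{24}{-5}\right) = 3 - \left(54 - - \frac{24}{5}\right) = 3 - \frac{294}{5} = - \frac{279}{5} \approx -55.8$)
$H{\left(n \right)} = \frac{2 n}{\frac{1}{5} + n}$ ($H{\left(n \right)} = \frac{n + n}{n + \frac{1}{5}} = \frac{2 n}{\frac{1}{5} + n}$)
$q{\left(T,Z \right)} = \frac{700}{51} + 7 T + 7 Z$ ($q{\left(T,Z \right)} = 7 \left(\left(T + Z\right) + 10 \cdot 10 \frac{1}{1 + 5 \cdot 10}\right) = 7 \left(\left(T + Z\right) + 10 \cdot 10 \frac{1}{1 + 50}\right) = 7 \left(\left(T + Z\right) + 10 \cdot 10 \cdot \frac{1}{51}\right) = 7 \left(\left(T + Z\right) + \frac{100}{51}\right) = 7 \left(\frac{100}{51} + T + Z\right) = \frac{700}{51} + 7 T + 7 Z$)
$\frac{q{\left(C,132 \right)}}{27929} = \frac{\frac{700}{51} + 7 \left(- \frac{279}{5}\right) + 7 \cdot 132}{27929} = \left(\frac{700}{51} - \frac{1953}{5} + 924\right) \frac{1}{27929} = \frac{139517}{255} \cdot \frac{1}{27929} = \frac{139517}{7121895}$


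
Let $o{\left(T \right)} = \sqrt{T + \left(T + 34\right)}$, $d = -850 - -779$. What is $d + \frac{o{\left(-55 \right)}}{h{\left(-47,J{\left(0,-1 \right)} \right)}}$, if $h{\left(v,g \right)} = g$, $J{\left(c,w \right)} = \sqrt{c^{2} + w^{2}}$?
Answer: $-71 + 2 i \sqrt{19} \approx -71.0 + 8.7178 i$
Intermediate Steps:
$d = -71$ ($d = -850 + 779 = -71$)
$o{\left(T \right)} = \sqrt{34 + 2 T}$ ($o{\left(T \right)} = \sqrt{T + \left(34 + T\right)} = \sqrt{34 + 2 T}$)
$d + \frac{o{\left(-55 \right)}}{h{\left(-47,J{\left(0,-1 \right)} \right)}} = -71 + \frac{\sqrt{34 + 2 \left(-55\right)}}{\sqrt{0^{2} + \left(-1\right)^{2}}} = -71 + \frac{\sqrt{34 - 110}}{\sqrt{0 + 1}} = -71 + \frac{\sqrt{-76}}{\sqrt{1}} = -71 + \frac{2 i \sqrt{19}}{1} = -71 + 2 i \sqrt{19} \cdot 1 = -71 + 2 i \sqrt{19}$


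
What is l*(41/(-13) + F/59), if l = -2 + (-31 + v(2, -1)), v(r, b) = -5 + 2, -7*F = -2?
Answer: 608652/5369 ≈ 113.36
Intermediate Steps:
F = 2/7 (F = -⅐*(-2) = 2/7 ≈ 0.28571)
v(r, b) = -3
l = -36 (l = -2 + (-31 - 3) = -2 - 34 = -36)
l*(41/(-13) + F/59) = -36*(41/(-13) + (2/7)/59) = -36*(41*(-1/13) + (2/7)*(1/59)) = -36*(-41/13 + 2/413) = -36*(-16907/5369) = 608652/5369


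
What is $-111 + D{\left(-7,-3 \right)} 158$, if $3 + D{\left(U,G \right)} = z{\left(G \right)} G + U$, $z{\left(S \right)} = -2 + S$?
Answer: $679$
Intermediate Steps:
$D{\left(U,G \right)} = -3 + U + G \left(-2 + G\right)$ ($D{\left(U,G \right)} = -3 + \left(\left(-2 + G\right) G + U\right) = -3 + \left(G \left(-2 + G\right) + U\right) = -3 + \left(U + G \left(-2 + G\right)\right) = -3 + U + G \left(-2 + G\right)$)
$-111 + D{\left(-7,-3 \right)} 158 = -111 + \left(-3 - 7 - 3 \left(-2 - 3\right)\right) 158 = -111 + \left(-3 - 7 - -15\right) 158 = -111 + \left(-3 - 7 + 15\right) 158 = -111 + 5 \cdot 158 = -111 + 790 = 679$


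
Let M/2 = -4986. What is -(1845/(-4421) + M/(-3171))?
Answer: -12745239/4672997 ≈ -2.7274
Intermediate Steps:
M = -9972 (M = 2*(-4986) = -9972)
-(1845/(-4421) + M/(-3171)) = -(1845/(-4421) - 9972/(-3171)) = -(1845*(-1/4421) - 9972*(-1/3171)) = -(-1845/4421 + 3324/1057) = -1*12745239/4672997 = -12745239/4672997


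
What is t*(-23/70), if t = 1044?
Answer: -12006/35 ≈ -343.03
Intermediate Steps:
t*(-23/70) = 1044*(-23/70) = -12006/35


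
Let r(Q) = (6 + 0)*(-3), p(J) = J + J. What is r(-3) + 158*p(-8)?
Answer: -2546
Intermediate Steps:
p(J) = 2*J
r(Q) = -18 (r(Q) = 6*(-3) = -18)
r(-3) + 158*p(-8) = -18 + 158*(2*(-8)) = -18 + 158*(-16) = -18 - 2528 = -2546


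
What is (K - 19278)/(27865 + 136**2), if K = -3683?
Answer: -22961/46361 ≈ -0.49527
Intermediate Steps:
(K - 19278)/(27865 + 136**2) = (-3683 - 19278)/(27865 + 136**2) = -22961/(27865 + 18496) = -22961/46361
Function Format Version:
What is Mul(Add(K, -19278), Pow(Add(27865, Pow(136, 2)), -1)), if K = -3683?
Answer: Rational(-22961, 46361) ≈ -0.49527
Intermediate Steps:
Mul(Add(K, -19278), Pow(Add(27865, Pow(136, 2)), -1)) = Mul(Add(-3683, -19278), Pow(Add(27865, Pow(136, 2)), -1)) = Mul(-22961, Pow(Add(27865, 18496), -1)) = Mul(-22961, Pow(46361, -1)) = Mul(-22961, Rational(1, 46361)) = Rational(-22961, 46361)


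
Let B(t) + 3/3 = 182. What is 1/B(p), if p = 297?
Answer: 1/181 ≈ 0.0055249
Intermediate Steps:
B(t) = 181 (B(t) = -1 + 182 = 181)
1/B(p) = 1/181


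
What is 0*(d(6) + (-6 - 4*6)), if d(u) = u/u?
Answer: 0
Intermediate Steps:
d(u) = 1
0*(d(6) + (-6 - 4*6)) = 0*(1 + (-6 - 4*6)) = 0*(1 + (-6 - 24)) = 0*(1 - 30) = 0*(-29) = 0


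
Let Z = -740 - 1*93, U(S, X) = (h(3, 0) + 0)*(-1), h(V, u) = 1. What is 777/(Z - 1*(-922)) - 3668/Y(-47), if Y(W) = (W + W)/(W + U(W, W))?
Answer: -7798329/4183 ≈ -1864.3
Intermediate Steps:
U(S, X) = -1 (U(S, X) = (1 + 0)*(-1) = 1*(-1) = -1)
Z = -833 (Z = -740 - 93 = -833)
Y(W) = 2*W/(-1 + W) (Y(W) = (W + W)/(W - 1) = (2*W)/(-1 + W) = 2*W/(-1 + W))
777/(Z - 1*(-922)) - 3668/Y(-47) = 777/(-833 - 1*(-922)) - 3668/(2*(-47)/(-1 - 47)) = 777/(-833 + 922) - 3668/(2*(-47)/(-48)) = 777/89 - 3668/(2*(-47)*(-1/48)) = 777*(1/89) - 3668/47/24 = 777/89 - 3668*24/47 = 777/89 - 88032/47 = -7798329/4183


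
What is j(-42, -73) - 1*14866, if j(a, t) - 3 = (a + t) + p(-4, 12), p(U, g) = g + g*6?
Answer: -14894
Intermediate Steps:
p(U, g) = 7*g (p(U, g) = g + 6*g = 7*g)
j(a, t) = 87 + a + t (j(a, t) = 3 + ((a + t) + 7*12) = 3 + ((a + t) + 84) = 3 + (84 + a + t) = 87 + a + t)
j(-42, -73) - 1*14866 = (87 - 42 - 73) - 1*14866 = -28 - 14866 = -14894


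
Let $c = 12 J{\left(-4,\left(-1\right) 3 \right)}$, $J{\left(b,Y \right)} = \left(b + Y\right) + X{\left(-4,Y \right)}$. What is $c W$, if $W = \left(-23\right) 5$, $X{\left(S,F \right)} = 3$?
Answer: $5520$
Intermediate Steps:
$J{\left(b,Y \right)} = 3 + Y + b$ ($J{\left(b,Y \right)} = \left(b + Y\right) + 3 = \left(Y + b\right) + 3 = 3 + Y + b$)
$W = -115$
$c = -48$ ($c = 12 \left(3 - 3 - 4\right) = 12 \left(-4\right) = -48$)
$c W = \left(-48\right) \left(-115\right) = 5520$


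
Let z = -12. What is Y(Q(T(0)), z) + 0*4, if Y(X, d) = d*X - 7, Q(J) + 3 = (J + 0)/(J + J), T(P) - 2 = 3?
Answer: 23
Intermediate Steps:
T(P) = 5 (T(P) = 2 + 3 = 5)
Q(J) = -5/2 (Q(J) = -3 + (J + 0)/(J + J) = -3 + J/((2*J)) = -3 + J*(1/(2*J)) = -3 + 1/2 = -5/2)
Y(X, d) = -7 + X*d (Y(X, d) = X*d - 7 = -7 + X*d)
Y(Q(T(0)), z) + 0*4 = (-7 - 5/2*(-12)) + 0*4 = (-7 + 30) + 0 = 23 + 0 = 23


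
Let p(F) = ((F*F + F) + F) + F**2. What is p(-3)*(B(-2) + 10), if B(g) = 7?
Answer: 204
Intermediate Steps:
p(F) = 2*F + 2*F**2 (p(F) = ((F**2 + F) + F) + F**2 = ((F + F**2) + F) + F**2 = (F**2 + 2*F) + F**2 = 2*F + 2*F**2)
p(-3)*(B(-2) + 10) = (2*(-3)*(1 - 3))*(7 + 10) = (2*(-3)*(-2))*17 = 12*17 = 204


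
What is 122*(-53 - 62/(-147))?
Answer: -942938/147 ≈ -6414.5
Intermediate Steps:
122*(-53 - 62/(-147)) = 122*(-53 - 62*(-1/147)) = 122*(-53 + 62/147) = 122*(-7729/147) = -942938/147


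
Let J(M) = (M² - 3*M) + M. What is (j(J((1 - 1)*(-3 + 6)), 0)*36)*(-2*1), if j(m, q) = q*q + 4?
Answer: -288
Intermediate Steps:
J(M) = M² - 2*M
j(m, q) = 4 + q² (j(m, q) = q² + 4 = 4 + q²)
(j(J((1 - 1)*(-3 + 6)), 0)*36)*(-2*1) = ((4 + 0²)*36)*(-2*1) = ((4 + 0)*36)*(-2) = (4*36)*(-2) = 144*(-2) = -288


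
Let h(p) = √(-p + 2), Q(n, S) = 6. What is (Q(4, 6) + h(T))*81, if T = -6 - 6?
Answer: 486 + 81*√14 ≈ 789.07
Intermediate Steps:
T = -12
h(p) = √(2 - p)
(Q(4, 6) + h(T))*81 = (6 + √(2 - 1*(-12)))*81 = (6 + √(2 + 12))*81 = (6 + √14)*81 = 486 + 81*√14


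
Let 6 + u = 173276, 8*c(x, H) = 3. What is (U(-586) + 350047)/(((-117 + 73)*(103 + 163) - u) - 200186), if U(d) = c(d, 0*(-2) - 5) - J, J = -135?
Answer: -2801459/3081280 ≈ -0.90919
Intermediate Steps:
c(x, H) = 3/8 (c(x, H) = (1/8)*3 = 3/8)
u = 173270 (u = -6 + 173276 = 173270)
U(d) = 1083/8 (U(d) = 3/8 - 1*(-135) = 3/8 + 135 = 1083/8)
(U(-586) + 350047)/(((-117 + 73)*(103 + 163) - u) - 200186) = (1083/8 + 350047)/(((-117 + 73)*(103 + 163) - 1*173270) - 200186) = 2801459/(8*((-44*266 - 173270) - 200186)) = 2801459/(8*((-11704 - 173270) - 200186)) = 2801459/(8*(-184974 - 200186)) = (2801459/8)/(-385160) = (2801459/8)*(-1/385160) = -2801459/3081280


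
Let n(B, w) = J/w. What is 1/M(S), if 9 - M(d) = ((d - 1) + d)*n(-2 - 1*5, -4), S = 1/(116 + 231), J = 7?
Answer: 1388/10077 ≈ 0.13774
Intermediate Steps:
n(B, w) = 7/w
S = 1/347 ≈ 0.0028818
M(d) = 29/4 + 7*d/2 (M(d) = 9 - ((d - 1) + d)*7/(-4) = 9 - ((-1 + d) + d)*7*(-1/4) = 9 - (-1 + 2*d)*(-7)/4 = 9 - (7/4 - 7*d/2) = 9 + (-7/4 + 7*d/2) = 29/4 + 7*d/2)
1/M(S) = 1/(29/4 + (7/2)*(1/347)) = 1/(29/4 + 7/694) = 1/(10077/1388) = 1388/10077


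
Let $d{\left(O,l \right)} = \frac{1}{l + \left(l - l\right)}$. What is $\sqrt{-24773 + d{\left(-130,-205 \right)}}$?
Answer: $\frac{3 i \sqrt{115676170}}{205} \approx 157.39 i$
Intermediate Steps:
$d{\left(O,l \right)} = \frac{1}{l}$ ($d{\left(O,l \right)} = \frac{1}{l + 0} = \frac{1}{l}$)
$\sqrt{-24773 + d{\left(-130,-205 \right)}} = \sqrt{-24773 + \frac{1}{-205}} = \sqrt{-24773 - \frac{1}{205}} = \sqrt{- \frac{5078466}{205}} = \frac{3 i \sqrt{115676170}}{205}$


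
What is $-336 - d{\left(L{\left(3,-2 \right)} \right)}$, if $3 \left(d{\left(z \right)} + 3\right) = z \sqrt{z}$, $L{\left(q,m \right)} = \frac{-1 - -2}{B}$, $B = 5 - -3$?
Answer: $-333 - \frac{\sqrt{2}}{96} \approx -333.01$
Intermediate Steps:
$B = 8$ ($B = 5 + 3 = 8$)
$L{\left(q,m \right)} = \frac{1}{8}$ ($L{\left(q,m \right)} = \frac{-1 - -2}{8} = \left(-1 + 2\right) \frac{1}{8} = 1 \cdot \frac{1}{8} = \frac{1}{8}$)
$d{\left(z \right)} = -3 + \frac{z^{\frac{3}{2}}}{3}$ ($d{\left(z \right)} = -3 + \frac{z \sqrt{z}}{3} = -3 + \frac{z^{\frac{3}{2}}}{3}$)
$-336 - d{\left(L{\left(3,-2 \right)} \right)} = -336 - \left(-3 + \frac{1}{3 \cdot 16 \sqrt{2}}\right) = -336 - \left(-3 + \frac{\frac{1}{32} \sqrt{2}}{3}\right) = -336 - \left(-3 + \frac{\sqrt{2}}{96}\right) = -336 + \left(3 - \frac{\sqrt{2}}{96}\right) = -333 - \frac{\sqrt{2}}{96}$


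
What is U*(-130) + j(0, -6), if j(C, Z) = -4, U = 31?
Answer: -4034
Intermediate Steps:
U*(-130) + j(0, -6) = 31*(-130) - 4 = -4030 - 4 = -4034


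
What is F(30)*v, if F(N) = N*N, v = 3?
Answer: 2700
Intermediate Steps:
F(N) = N²
F(30)*v = 30²*3 = 900*3 = 2700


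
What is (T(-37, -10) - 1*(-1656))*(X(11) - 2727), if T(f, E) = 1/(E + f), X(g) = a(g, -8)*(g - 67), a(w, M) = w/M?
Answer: -206252150/47 ≈ -4.3883e+6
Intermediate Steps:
X(g) = -g*(-67 + g)/8 (X(g) = (g/(-8))*(g - 67) = (g*(-⅛))*(-67 + g) = (-g/8)*(-67 + g) = -g*(-67 + g)/8)
(T(-37, -10) - 1*(-1656))*(X(11) - 2727) = (1/(-10 - 37) - 1*(-1656))*((⅛)*11*(67 - 1*11) - 2727) = (1/(-47) + 1656)*((⅛)*11*(67 - 11) - 2727) = (-1/47 + 1656)*((⅛)*11*56 - 2727) = 77831*(77 - 2727)/47 = (77831/47)*(-2650) = -206252150/47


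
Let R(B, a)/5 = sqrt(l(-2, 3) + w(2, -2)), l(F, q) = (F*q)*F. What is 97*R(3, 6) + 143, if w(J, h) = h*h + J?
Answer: 143 + 1455*sqrt(2) ≈ 2200.7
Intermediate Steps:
w(J, h) = J + h**2 (w(J, h) = h**2 + J = J + h**2)
l(F, q) = q*F**2
R(B, a) = 15*sqrt(2) (R(B, a) = 5*sqrt(3*(-2)**2 + (2 + (-2)**2)) = 5*sqrt(3*4 + (2 + 4)) = 5*sqrt(12 + 6) = 5*sqrt(18) = 5*(3*sqrt(2)) = 15*sqrt(2))
97*R(3, 6) + 143 = 97*(15*sqrt(2)) + 143 = 1455*sqrt(2) + 143 = 143 + 1455*sqrt(2)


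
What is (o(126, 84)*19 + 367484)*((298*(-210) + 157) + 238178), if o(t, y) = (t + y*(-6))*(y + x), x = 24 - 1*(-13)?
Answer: -88147811190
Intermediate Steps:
x = 37 (x = 24 + 13 = 37)
o(t, y) = (37 + y)*(t - 6*y) (o(t, y) = (t + y*(-6))*(y + 37) = (t - 6*y)*(37 + y) = (37 + y)*(t - 6*y))
(o(126, 84)*19 + 367484)*((298*(-210) + 157) + 238178) = ((-222*84 - 6*84**2 + 37*126 + 126*84)*19 + 367484)*((298*(-210) + 157) + 238178) = ((-18648 - 6*7056 + 4662 + 10584)*19 + 367484)*((-62580 + 157) + 238178) = ((-18648 - 42336 + 4662 + 10584)*19 + 367484)*(-62423 + 238178) = (-45738*19 + 367484)*175755 = (-869022 + 367484)*175755 = -501538*175755 = -88147811190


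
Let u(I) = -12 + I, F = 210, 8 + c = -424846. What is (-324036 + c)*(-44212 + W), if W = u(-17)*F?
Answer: 37670664780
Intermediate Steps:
c = -424854 (c = -8 - 424846 = -424854)
W = -6090 (W = (-12 - 17)*210 = -29*210 = -6090)
(-324036 + c)*(-44212 + W) = (-324036 - 424854)*(-44212 - 6090) = -748890*(-50302) = 37670664780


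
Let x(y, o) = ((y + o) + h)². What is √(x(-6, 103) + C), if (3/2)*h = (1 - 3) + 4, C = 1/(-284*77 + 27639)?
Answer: 2*√724579757491/17313 ≈ 98.333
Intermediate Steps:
C = 1/5771 (C = 1/(-21868 + 27639) = 1/5771 ≈ 0.00017328)
h = 4/3 (h = 2*((1 - 3) + 4)/3 = 2*(-2 + 4)/3 = (⅔)*2 = 4/3 ≈ 1.3333)
x(y, o) = (4/3 + o + y)² (x(y, o) = ((y + o) + 4/3)² = ((o + y) + 4/3)² = (4/3 + o + y)²)
√(x(-6, 103) + C) = √((4 + 3*103 + 3*(-6))²/9 + 1/5771) = √((4 + 309 - 18)²/9 + 1/5771) = √((⅑)*295² + 1/5771) = √((⅑)*87025 + 1/5771) = √(87025/9 + 1/5771) = √(502221284/51939) = 2*√724579757491/17313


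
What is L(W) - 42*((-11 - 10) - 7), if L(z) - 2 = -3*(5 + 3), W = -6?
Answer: 1154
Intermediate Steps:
L(z) = -22 (L(z) = 2 - 3*(5 + 3) = 2 - 3*8 = 2 - 24 = -22)
L(W) - 42*((-11 - 10) - 7) = -22 - 42*((-11 - 10) - 7) = -22 - 42*(-21 - 7) = -22 - 42*(-28) = -22 + 1176 = 1154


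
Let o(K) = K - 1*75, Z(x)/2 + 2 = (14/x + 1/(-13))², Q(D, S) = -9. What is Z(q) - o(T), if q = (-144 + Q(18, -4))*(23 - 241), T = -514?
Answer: 27497114247377/47002673601 ≈ 585.01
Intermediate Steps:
q = 33354 (q = (-144 - 9)*(23 - 241) = -153*(-218) = 33354)
Z(x) = -4 + 2*(-1/13 + 14/x)² (Z(x) = -4 + 2*(14/x + 1/(-13))² = -4 + 2*(14/x + 1*(-1/13))² = -4 + 2*(14/x - 1/13)² = -4 + 2*(-1/13 + 14/x)²)
o(K) = -75 + K (o(K) = K - 75 = -75 + K)
Z(q) - o(T) = (-674/169 + 392/33354² - 56/13/33354) - (-75 - 514) = (-674/169 + 392*(1/1112489316) - 56/13*1/33354) - 1*(-589) = (-674/169 + 98/278122329 - 28/216801) + 589 = -187460503612/47002673601 + 589 = 27497114247377/47002673601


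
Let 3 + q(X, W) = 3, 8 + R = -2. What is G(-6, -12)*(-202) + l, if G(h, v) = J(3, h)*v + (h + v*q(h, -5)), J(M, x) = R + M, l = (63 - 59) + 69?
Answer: -15683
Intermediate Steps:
R = -10 (R = -8 - 2 = -10)
l = 73 (l = 4 + 69 = 73)
q(X, W) = 0 (q(X, W) = -3 + 3 = 0)
J(M, x) = -10 + M
G(h, v) = h - 7*v (G(h, v) = (-10 + 3)*v + (h + v*0) = -7*v + (h + 0) = -7*v + h = h - 7*v)
G(-6, -12)*(-202) + l = (-6 - 7*(-12))*(-202) + 73 = (-6 + 84)*(-202) + 73 = 78*(-202) + 73 = -15756 + 73 = -15683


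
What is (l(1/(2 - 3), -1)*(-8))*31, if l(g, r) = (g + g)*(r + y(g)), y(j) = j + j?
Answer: -1488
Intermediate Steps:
y(j) = 2*j
l(g, r) = 2*g*(r + 2*g) (l(g, r) = (g + g)*(r + 2*g) = (2*g)*(r + 2*g) = 2*g*(r + 2*g))
(l(1/(2 - 3), -1)*(-8))*31 = ((2*(-1 + 2/(2 - 3))/(2 - 3))*(-8))*31 = ((2*(-1 + 2/(-1))/(-1))*(-8))*31 = ((2*(-1)*(-1 + 2*(-1)))*(-8))*31 = ((2*(-1)*(-1 - 2))*(-8))*31 = ((2*(-1)*(-3))*(-8))*31 = (6*(-8))*31 = -48*31 = -1488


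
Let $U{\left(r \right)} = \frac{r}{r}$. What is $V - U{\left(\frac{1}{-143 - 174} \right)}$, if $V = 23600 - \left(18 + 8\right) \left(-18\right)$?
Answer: $24067$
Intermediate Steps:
$U{\left(r \right)} = 1$
$V = 24068$ ($V = 23600 - 26 \left(-18\right) = 23600 - -468 = 23600 + 468 = 24068$)
$V - U{\left(\frac{1}{-143 - 174} \right)} = 24068 - 1 = 24067$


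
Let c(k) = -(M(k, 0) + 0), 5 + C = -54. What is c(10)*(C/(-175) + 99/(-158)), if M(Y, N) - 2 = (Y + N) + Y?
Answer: 88033/13825 ≈ 6.3677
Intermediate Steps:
C = -59 (C = -5 - 54 = -59)
M(Y, N) = 2 + N + 2*Y (M(Y, N) = 2 + ((Y + N) + Y) = 2 + ((N + Y) + Y) = 2 + (N + 2*Y) = 2 + N + 2*Y)
c(k) = -2 - 2*k (c(k) = -((2 + 0 + 2*k) + 0) = -((2 + 2*k) + 0) = -(2 + 2*k) = -2 - 2*k)
c(10)*(C/(-175) + 99/(-158)) = (-2 - 2*10)*(-59/(-175) + 99/(-158)) = (-2 - 20)*(-59*(-1/175) + 99*(-1/158)) = -22*(59/175 - 99/158) = -22*(-8003/27650) = 88033/13825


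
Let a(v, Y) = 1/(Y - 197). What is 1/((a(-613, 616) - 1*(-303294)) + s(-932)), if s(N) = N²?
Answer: 419/491033643 ≈ 8.5330e-7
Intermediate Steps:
a(v, Y) = 1/(-197 + Y)
1/((a(-613, 616) - 1*(-303294)) + s(-932)) = 1/((1/(-197 + 616) - 1*(-303294)) + (-932)²) = 1/((1/419 + 303294) + 868624) = 1/(127080187/419 + 868624) = 1/(491033643/419) = 419/491033643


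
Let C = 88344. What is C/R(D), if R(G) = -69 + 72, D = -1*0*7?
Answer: 29448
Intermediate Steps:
D = 0 (D = 0*7 = 0)
R(G) = 3
C/R(D) = 88344/3 = 88344*(⅓) = 29448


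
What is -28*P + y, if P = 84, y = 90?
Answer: -2262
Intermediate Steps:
-28*P + y = -28*84 + 90 = -2352 + 90 = -2262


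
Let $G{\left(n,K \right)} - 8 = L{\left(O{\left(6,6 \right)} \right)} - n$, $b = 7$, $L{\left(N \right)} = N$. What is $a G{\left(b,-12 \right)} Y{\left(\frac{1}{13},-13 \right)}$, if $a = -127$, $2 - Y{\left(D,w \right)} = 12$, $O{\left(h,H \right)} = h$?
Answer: $8890$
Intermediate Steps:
$Y{\left(D,w \right)} = -10$ ($Y{\left(D,w \right)} = 2 - 12 = -10$)
$G{\left(n,K \right)} = 14 - n$ ($G{\left(n,K \right)} = 8 - \left(-6 + n\right) = 14 - n$)
$a G{\left(b,-12 \right)} Y{\left(\frac{1}{13},-13 \right)} = - 127 \left(14 - 7\right) \left(-10\right) = \left(-127\right) 7 \left(-10\right) = \left(-889\right) \left(-10\right) = 8890$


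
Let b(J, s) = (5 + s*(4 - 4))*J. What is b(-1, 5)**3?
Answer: -125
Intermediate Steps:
b(J, s) = 5*J (b(J, s) = (5 + s*0)*J = (5 + 0)*J = 5*J)
b(-1, 5)**3 = (5*(-1))**3 = (-5)**3 = -125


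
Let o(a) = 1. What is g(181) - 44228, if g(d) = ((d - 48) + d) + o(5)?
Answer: -43913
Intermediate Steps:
g(d) = -47 + 2*d (g(d) = ((d - 48) + d) + 1 = ((-48 + d) + d) + 1 = (-48 + 2*d) + 1 = -47 + 2*d)
g(181) - 44228 = (-47 + 2*181) - 44228 = (-47 + 362) - 44228 = 315 - 44228 = -43913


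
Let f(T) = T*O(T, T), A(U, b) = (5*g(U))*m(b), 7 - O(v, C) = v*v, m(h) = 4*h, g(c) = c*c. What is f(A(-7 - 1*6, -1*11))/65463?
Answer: 17131953990580/21821 ≈ 7.8511e+8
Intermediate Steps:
g(c) = c²
O(v, C) = 7 - v² (O(v, C) = 7 - v*v = 7 - v²)
A(U, b) = 20*b*U² (A(U, b) = (5*U²)*(4*b) = 20*b*U²)
f(T) = T*(7 - T²)
f(A(-7 - 1*6, -1*11))/65463 = ((20*(-1*11)*(-7 - 1*6)²)*(7 - (20*(-1*11)*(-7 - 1*6)²)²))/65463 = ((20*(-11)*(-7 - 6)²)*(7 - (20*(-11)*(-7 - 6)²)²))*(1/65463) = ((20*(-11)*(-13)²)*(7 - (20*(-11)*(-13)²)²))*(1/65463) = ((20*(-11)*169)*(7 - (20*(-11)*169)²))*(1/65463) = -37180*(7 - 1*(-37180)²)*(1/65463) = -37180*(7 - 1*1382352400)*(1/65463) = -37180*(7 - 1382352400)*(1/65463) = -37180*(-1382352393)*(1/65463) = 51395861971740*(1/65463) = 17131953990580/21821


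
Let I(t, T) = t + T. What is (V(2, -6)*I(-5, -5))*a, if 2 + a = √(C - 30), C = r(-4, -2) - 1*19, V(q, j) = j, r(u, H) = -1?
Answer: -120 + 300*I*√2 ≈ -120.0 + 424.26*I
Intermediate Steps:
I(t, T) = T + t
C = -20 (C = -1 - 1*19 = -1 - 19 = -20)
a = -2 + 5*I*√2 (a = -2 + √(-20 - 30) = -2 + √(-50) = -2 + 5*I*√2 ≈ -2.0 + 7.0711*I)
(V(2, -6)*I(-5, -5))*a = (-6*(-5 - 5))*(-2 + 5*I*√2) = (-6*(-10))*(-2 + 5*I*√2) = 60*(-2 + 5*I*√2) = -120 + 300*I*√2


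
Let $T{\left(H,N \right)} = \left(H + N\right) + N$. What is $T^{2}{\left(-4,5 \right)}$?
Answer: $36$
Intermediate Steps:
$T{\left(H,N \right)} = H + 2 N$
$T^{2}{\left(-4,5 \right)} = \left(-4 + 2 \cdot 5\right)^{2} = \left(-4 + 10\right)^{2} = 6^{2} = 36$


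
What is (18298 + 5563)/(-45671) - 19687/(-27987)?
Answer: 231327170/1278194277 ≈ 0.18098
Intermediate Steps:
(18298 + 5563)/(-45671) - 19687/(-27987) = 23861*(-1/45671) - 19687*(-1/27987) = -23861/45671 + 19687/27987 = 231327170/1278194277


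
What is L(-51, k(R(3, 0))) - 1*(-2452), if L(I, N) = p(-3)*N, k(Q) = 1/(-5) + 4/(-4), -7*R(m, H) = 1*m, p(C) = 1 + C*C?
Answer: 2440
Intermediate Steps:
p(C) = 1 + C**2
R(m, H) = -m/7
k(Q) = -6/5 (k(Q) = 1*(-1/5) + 4*(-1/4) = -1/5 - 1 = -6/5)
L(I, N) = 10*N (L(I, N) = (1 + (-3)**2)*N = (1 + 9)*N = 10*N)
L(-51, k(R(3, 0))) - 1*(-2452) = 10*(-6/5) - 1*(-2452) = -12 + 2452 = 2440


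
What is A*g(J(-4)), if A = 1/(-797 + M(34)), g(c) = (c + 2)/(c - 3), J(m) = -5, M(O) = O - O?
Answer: -3/6376 ≈ -0.00047051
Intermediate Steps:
M(O) = 0
g(c) = (2 + c)/(-3 + c)
A = -1/797 (A = 1/(-797 + 0) = 1/(-797) = -1/797 ≈ -0.0012547)
A*g(J(-4)) = -(2 - 5)/(797*(-3 - 5)) = -(-3)/(797*(-8)) = -(-1)*(-3)/6376 = -1/797*3/8 = -3/6376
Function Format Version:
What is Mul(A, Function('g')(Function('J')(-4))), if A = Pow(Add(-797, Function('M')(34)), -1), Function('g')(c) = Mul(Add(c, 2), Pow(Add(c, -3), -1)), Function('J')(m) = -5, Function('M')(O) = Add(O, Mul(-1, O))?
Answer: Rational(-3, 6376) ≈ -0.00047051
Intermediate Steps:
Function('M')(O) = 0
Function('g')(c) = Mul(Pow(Add(-3, c), -1), Add(2, c)) (Function('g')(c) = Mul(Add(2, c), Pow(Add(-3, c), -1)) = Mul(Pow(Add(-3, c), -1), Add(2, c)))
A = Rational(-1, 797) (A = Pow(Add(-797, 0), -1) = Pow(-797, -1) = Rational(-1, 797) ≈ -0.0012547)
Mul(A, Function('g')(Function('J')(-4))) = Mul(Rational(-1, 797), Mul(Pow(Add(-3, -5), -1), Add(2, -5))) = Mul(Rational(-1, 797), Mul(Pow(-8, -1), -3)) = Mul(Rational(-1, 797), Mul(Rational(-1, 8), -3)) = Mul(Rational(-1, 797), Rational(3, 8)) = Rational(-3, 6376)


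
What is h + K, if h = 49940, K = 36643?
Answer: 86583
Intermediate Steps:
h + K = 49940 + 36643 = 86583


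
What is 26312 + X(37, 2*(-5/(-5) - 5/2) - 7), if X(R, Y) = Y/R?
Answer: 973534/37 ≈ 26312.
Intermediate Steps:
26312 + X(37, 2*(-5/(-5) - 5/2) - 7) = 26312 + (2*(-5/(-5) - 5/2) - 7)/37 = 26312 + (2*(-5*(-⅕) - 5*½) - 7)*(1/37) = 26312 + (2*(1 - 5/2) - 7)*(1/37) = 26312 + (2*(-3/2) - 7)*(1/37) = 26312 + (-3 - 7)*(1/37) = 26312 - 10*1/37 = 26312 - 10/37 = 973534/37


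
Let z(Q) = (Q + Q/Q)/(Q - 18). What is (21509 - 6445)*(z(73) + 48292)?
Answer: 40012002576/55 ≈ 7.2749e+8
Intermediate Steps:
z(Q) = (1 + Q)/(-18 + Q) (z(Q) = (Q + 1)/(-18 + Q) = (1 + Q)/(-18 + Q))
(21509 - 6445)*(z(73) + 48292) = (21509 - 6445)*((1 + 73)/(-18 + 73) + 48292) = 15064*(74/55 + 48292) = 15064*(2656134/55) = 40012002576/55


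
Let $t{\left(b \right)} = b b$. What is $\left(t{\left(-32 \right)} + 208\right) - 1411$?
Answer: $-179$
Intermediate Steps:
$t{\left(b \right)} = b^{2}$
$\left(t{\left(-32 \right)} + 208\right) - 1411 = \left(\left(-32\right)^{2} + 208\right) - 1411 = \left(1024 + 208\right) - 1411 = 1232 - 1411 = -179$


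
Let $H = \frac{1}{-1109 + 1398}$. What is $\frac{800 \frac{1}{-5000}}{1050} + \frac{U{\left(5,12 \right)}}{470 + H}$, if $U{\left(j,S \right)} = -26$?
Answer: $- \frac{32964304}{594260625} \approx -0.055471$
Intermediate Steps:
$H = \frac{1}{289} \approx 0.0034602$
$\frac{800 \frac{1}{-5000}}{1050} + \frac{U{\left(5,12 \right)}}{470 + H} = \frac{800 \frac{1}{-5000}}{1050} - \frac{26}{470 + \frac{1}{289}} = 800 \left(- \frac{1}{5000}\right) \frac{1}{1050} - \frac{26}{\frac{135831}{289}} = \left(- \frac{4}{25}\right) \frac{1}{1050} - \frac{7514}{135831} = - \frac{2}{13125} - \frac{7514}{135831} = - \frac{32964304}{594260625}$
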